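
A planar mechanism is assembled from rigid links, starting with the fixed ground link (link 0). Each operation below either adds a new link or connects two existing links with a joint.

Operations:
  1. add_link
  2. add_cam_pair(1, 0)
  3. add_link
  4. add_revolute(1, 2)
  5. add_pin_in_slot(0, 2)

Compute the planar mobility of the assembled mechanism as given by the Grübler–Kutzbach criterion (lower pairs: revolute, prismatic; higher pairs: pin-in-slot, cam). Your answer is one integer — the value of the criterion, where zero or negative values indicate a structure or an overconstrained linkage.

L=1 J1=0 J2=0
add link → L=2 J1=0 J2=0
C@1,0 dof=2 J2 → L=2 J1=0 J2=1
add link → L=3 J1=0 J2=1
R@1,2 dof=1 J1 → L=3 J1=1 J2=1
PS@0,2 dof=2 J2 → L=3 J1=1 J2=2
M=3(L−1)−2J1−J2=3·2−2·1−2=2

M = 2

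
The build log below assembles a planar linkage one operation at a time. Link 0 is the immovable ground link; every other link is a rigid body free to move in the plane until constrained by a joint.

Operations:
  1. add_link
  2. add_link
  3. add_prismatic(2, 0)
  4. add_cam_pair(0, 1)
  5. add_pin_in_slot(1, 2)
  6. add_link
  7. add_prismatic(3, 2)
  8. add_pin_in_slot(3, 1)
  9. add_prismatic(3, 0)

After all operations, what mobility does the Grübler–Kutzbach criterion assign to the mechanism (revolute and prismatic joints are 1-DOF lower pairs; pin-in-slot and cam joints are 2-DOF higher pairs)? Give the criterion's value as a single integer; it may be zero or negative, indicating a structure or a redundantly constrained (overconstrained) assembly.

link 0 = ground. State L|J1|J2 = 1|0|0
+link1  2|0|0
+link2  3|0|0
P(2,0) f=1→J1  3|1|0
C(0,1) f=2→J2  3|1|1
PS(1,2) f=2→J2  3|1|2
+link3  4|1|2
P(3,2) f=1→J1  4|2|2
PS(3,1) f=2→J2  4|2|3
P(3,0) f=1→J1  4|3|3
M = 3(4−1)−2·3−3 = 9−6−3 = 0

M = 0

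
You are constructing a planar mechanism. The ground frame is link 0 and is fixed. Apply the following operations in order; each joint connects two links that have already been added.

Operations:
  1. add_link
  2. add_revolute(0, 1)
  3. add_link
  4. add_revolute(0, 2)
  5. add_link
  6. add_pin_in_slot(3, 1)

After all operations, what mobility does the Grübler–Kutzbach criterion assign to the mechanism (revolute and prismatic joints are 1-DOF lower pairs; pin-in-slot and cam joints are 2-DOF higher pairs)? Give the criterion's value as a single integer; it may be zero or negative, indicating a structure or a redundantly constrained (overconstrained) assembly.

link 0 = ground. State L|J1|J2 = 1|0|0
+link1  2|0|0
R(0,1) f=1→J1  2|1|0
+link2  3|1|0
R(0,2) f=1→J1  3|2|0
+link3  4|2|0
PS(3,1) f=2→J2  4|2|1
M = 3(4−1)−2·2−1 = 9−4−1 = 4

M = 4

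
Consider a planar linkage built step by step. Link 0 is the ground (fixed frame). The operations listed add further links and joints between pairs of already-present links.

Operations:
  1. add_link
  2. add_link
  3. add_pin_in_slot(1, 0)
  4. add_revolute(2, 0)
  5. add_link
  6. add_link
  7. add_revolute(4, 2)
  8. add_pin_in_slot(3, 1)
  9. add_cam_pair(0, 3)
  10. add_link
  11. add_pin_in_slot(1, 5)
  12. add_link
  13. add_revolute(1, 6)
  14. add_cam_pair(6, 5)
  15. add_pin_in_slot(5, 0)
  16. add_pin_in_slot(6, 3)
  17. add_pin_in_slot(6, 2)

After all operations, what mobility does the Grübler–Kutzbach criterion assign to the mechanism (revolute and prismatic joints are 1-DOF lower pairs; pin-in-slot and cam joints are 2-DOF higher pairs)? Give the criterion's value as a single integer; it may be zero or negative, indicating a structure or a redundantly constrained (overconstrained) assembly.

L=1 J1=0 J2=0
add link → L=2 J1=0 J2=0
add link → L=3 J1=0 J2=0
PS@1,0 dof=2 J2 → L=3 J1=0 J2=1
R@2,0 dof=1 J1 → L=3 J1=1 J2=1
add link → L=4 J1=1 J2=1
add link → L=5 J1=1 J2=1
R@4,2 dof=1 J1 → L=5 J1=2 J2=1
PS@3,1 dof=2 J2 → L=5 J1=2 J2=2
C@0,3 dof=2 J2 → L=5 J1=2 J2=3
add link → L=6 J1=2 J2=3
PS@1,5 dof=2 J2 → L=6 J1=2 J2=4
add link → L=7 J1=2 J2=4
R@1,6 dof=1 J1 → L=7 J1=3 J2=4
C@6,5 dof=2 J2 → L=7 J1=3 J2=5
PS@5,0 dof=2 J2 → L=7 J1=3 J2=6
PS@6,3 dof=2 J2 → L=7 J1=3 J2=7
PS@6,2 dof=2 J2 → L=7 J1=3 J2=8
M=3(L−1)−2J1−J2=3·6−2·3−8=4

M = 4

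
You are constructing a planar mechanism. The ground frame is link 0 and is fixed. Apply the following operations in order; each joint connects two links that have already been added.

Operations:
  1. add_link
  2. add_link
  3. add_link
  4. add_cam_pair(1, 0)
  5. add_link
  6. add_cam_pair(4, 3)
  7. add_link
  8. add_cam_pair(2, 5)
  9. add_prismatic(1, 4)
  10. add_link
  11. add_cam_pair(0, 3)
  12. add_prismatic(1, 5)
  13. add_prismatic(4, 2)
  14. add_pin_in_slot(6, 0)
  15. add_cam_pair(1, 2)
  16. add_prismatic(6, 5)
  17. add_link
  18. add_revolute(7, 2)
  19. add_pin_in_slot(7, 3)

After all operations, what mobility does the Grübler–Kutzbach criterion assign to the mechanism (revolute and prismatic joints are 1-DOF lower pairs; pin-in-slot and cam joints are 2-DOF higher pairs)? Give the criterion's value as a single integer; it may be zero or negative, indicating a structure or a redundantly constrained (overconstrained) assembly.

M = 4

[1;0;0] (link 0 is ground)
L+ [2;0;0]
L+ [3;0;0]
L+ [4;0;0]
C(1,0)∈J2 [4;0;1]
L+ [5;0;1]
C(4,3)∈J2 [5;0;2]
L+ [6;0;2]
C(2,5)∈J2 [6;0;3]
P(1,4)∈J1 [6;1;3]
L+ [7;1;3]
C(0,3)∈J2 [7;1;4]
P(1,5)∈J1 [7;2;4]
P(4,2)∈J1 [7;3;4]
PS(6,0)∈J2 [7;3;5]
C(1,2)∈J2 [7;3;6]
P(6,5)∈J1 [7;4;6]
L+ [8;4;6]
R(7,2)∈J1 [8;5;6]
PS(7,3)∈J2 [8;5;7]
mobility = 21 − 10 − 7 = 4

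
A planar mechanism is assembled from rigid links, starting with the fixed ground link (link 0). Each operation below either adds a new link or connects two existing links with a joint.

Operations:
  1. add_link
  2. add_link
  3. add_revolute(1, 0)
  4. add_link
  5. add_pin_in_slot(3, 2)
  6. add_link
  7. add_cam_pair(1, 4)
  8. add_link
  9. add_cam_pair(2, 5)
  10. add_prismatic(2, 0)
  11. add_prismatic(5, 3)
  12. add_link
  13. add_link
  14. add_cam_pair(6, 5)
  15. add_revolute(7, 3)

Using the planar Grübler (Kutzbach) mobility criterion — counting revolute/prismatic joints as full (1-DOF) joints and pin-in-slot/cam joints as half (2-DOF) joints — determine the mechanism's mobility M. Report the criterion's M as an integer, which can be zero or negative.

M = 9

link 0 = ground. State L|J1|J2 = 1|0|0
+link1  2|0|0
+link2  3|0|0
R(1,0) f=1→J1  3|1|0
+link3  4|1|0
PS(3,2) f=2→J2  4|1|1
+link4  5|1|1
C(1,4) f=2→J2  5|1|2
+link5  6|1|2
C(2,5) f=2→J2  6|1|3
P(2,0) f=1→J1  6|2|3
P(5,3) f=1→J1  6|3|3
+link6  7|3|3
+link7  8|3|3
C(6,5) f=2→J2  8|3|4
R(7,3) f=1→J1  8|4|4
M = 3(8−1)−2·4−4 = 21−8−4 = 9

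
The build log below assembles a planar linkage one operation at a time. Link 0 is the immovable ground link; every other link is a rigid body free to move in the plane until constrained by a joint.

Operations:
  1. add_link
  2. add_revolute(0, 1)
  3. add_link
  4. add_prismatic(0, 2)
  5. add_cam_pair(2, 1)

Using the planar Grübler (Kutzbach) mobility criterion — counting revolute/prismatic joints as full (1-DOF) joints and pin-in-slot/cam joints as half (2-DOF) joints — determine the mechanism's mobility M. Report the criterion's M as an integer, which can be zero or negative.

L=1 J1=0 J2=0
add link → L=2 J1=0 J2=0
R@0,1 dof=1 J1 → L=2 J1=1 J2=0
add link → L=3 J1=1 J2=0
P@0,2 dof=1 J1 → L=3 J1=2 J2=0
C@2,1 dof=2 J2 → L=3 J1=2 J2=1
M=3(L−1)−2J1−J2=3·2−2·2−1=1

M = 1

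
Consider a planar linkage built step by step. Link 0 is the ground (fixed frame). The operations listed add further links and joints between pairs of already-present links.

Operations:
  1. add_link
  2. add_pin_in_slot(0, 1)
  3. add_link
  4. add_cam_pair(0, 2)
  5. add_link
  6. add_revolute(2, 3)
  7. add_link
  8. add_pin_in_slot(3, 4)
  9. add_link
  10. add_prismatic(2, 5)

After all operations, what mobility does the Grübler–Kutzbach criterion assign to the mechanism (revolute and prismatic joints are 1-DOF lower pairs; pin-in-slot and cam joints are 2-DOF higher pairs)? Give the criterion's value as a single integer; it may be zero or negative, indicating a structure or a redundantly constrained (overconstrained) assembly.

L=1 J1=0 J2=0
add link → L=2 J1=0 J2=0
PS@0,1 dof=2 J2 → L=2 J1=0 J2=1
add link → L=3 J1=0 J2=1
C@0,2 dof=2 J2 → L=3 J1=0 J2=2
add link → L=4 J1=0 J2=2
R@2,3 dof=1 J1 → L=4 J1=1 J2=2
add link → L=5 J1=1 J2=2
PS@3,4 dof=2 J2 → L=5 J1=1 J2=3
add link → L=6 J1=1 J2=3
P@2,5 dof=1 J1 → L=6 J1=2 J2=3
M=3(L−1)−2J1−J2=3·5−2·2−3=8

M = 8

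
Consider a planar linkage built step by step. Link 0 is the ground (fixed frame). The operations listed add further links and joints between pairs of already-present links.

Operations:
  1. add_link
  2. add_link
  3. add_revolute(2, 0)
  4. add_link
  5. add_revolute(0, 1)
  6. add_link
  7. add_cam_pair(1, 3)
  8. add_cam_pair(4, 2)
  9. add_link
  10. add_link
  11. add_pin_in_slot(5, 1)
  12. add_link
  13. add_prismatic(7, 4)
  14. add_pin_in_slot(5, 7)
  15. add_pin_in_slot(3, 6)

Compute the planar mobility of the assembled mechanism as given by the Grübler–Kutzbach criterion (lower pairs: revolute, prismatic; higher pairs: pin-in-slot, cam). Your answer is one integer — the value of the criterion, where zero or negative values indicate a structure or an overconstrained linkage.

L=1 J1=0 J2=0
add link → L=2 J1=0 J2=0
add link → L=3 J1=0 J2=0
R@2,0 dof=1 J1 → L=3 J1=1 J2=0
add link → L=4 J1=1 J2=0
R@0,1 dof=1 J1 → L=4 J1=2 J2=0
add link → L=5 J1=2 J2=0
C@1,3 dof=2 J2 → L=5 J1=2 J2=1
C@4,2 dof=2 J2 → L=5 J1=2 J2=2
add link → L=6 J1=2 J2=2
add link → L=7 J1=2 J2=2
PS@5,1 dof=2 J2 → L=7 J1=2 J2=3
add link → L=8 J1=2 J2=3
P@7,4 dof=1 J1 → L=8 J1=3 J2=3
PS@5,7 dof=2 J2 → L=8 J1=3 J2=4
PS@3,6 dof=2 J2 → L=8 J1=3 J2=5
M=3(L−1)−2J1−J2=3·7−2·3−5=10

M = 10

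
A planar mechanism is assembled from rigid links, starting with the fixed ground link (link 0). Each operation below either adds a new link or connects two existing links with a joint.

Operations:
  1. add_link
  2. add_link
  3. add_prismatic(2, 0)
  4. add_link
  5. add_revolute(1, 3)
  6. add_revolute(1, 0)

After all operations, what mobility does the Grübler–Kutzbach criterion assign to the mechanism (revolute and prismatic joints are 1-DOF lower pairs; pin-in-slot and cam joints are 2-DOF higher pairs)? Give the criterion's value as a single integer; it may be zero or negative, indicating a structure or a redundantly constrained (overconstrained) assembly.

M = 3

link 0 = ground. State L|J1|J2 = 1|0|0
+link1  2|0|0
+link2  3|0|0
P(2,0) f=1→J1  3|1|0
+link3  4|1|0
R(1,3) f=1→J1  4|2|0
R(1,0) f=1→J1  4|3|0
M = 3(4−1)−2·3−0 = 9−6−0 = 3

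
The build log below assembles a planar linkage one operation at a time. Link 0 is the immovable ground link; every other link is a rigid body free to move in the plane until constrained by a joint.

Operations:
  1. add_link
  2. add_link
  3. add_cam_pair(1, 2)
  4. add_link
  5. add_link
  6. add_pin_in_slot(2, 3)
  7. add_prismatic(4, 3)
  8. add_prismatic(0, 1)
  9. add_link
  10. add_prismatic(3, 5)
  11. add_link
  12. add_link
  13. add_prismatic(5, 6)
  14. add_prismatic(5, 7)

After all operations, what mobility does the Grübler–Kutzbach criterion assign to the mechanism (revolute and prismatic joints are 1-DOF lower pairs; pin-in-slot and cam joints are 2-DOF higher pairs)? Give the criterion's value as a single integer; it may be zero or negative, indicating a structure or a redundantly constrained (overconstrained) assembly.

ground; <1,0,0>
#1 <2,0,0>
#2 <3,0,0>
C:1↔2 J2 <3,0,1>
#3 <4,0,1>
#4 <5,0,1>
PS:2↔3 J2 <5,0,2>
P:4↔3 J1 <5,1,2>
P:0↔1 J1 <5,2,2>
#5 <6,2,2>
P:3↔5 J1 <6,3,2>
#6 <7,3,2>
#7 <8,3,2>
P:5↔6 J1 <8,4,2>
P:5↔7 J1 <8,5,2>
3×7 − 2×5 − 1×2 = 9

M = 9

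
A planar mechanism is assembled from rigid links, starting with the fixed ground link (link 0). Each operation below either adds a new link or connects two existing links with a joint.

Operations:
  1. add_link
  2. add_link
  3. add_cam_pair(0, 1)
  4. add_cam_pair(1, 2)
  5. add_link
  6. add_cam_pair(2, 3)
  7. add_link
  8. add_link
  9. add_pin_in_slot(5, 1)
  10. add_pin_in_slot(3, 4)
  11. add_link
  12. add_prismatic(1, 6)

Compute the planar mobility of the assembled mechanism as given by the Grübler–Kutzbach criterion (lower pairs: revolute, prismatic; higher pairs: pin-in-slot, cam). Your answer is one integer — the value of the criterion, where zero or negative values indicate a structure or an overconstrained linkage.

M = 11

link 0 = ground. State L|J1|J2 = 1|0|0
+link1  2|0|0
+link2  3|0|0
C(0,1) f=2→J2  3|0|1
C(1,2) f=2→J2  3|0|2
+link3  4|0|2
C(2,3) f=2→J2  4|0|3
+link4  5|0|3
+link5  6|0|3
PS(5,1) f=2→J2  6|0|4
PS(3,4) f=2→J2  6|0|5
+link6  7|0|5
P(1,6) f=1→J1  7|1|5
M = 3(7−1)−2·1−5 = 18−2−5 = 11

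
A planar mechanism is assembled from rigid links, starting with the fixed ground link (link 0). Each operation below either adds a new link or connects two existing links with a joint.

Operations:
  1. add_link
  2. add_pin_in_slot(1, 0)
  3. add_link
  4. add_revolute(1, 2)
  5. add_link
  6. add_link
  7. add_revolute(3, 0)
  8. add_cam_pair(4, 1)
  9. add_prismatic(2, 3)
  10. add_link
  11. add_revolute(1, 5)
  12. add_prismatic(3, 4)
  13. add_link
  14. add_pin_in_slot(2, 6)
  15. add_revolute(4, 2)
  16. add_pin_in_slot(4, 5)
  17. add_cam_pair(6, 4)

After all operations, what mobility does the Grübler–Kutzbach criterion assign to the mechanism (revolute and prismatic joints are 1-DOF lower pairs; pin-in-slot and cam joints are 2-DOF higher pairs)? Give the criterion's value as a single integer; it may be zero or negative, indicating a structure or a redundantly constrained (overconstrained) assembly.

L=1 J1=0 J2=0
add link → L=2 J1=0 J2=0
PS@1,0 dof=2 J2 → L=2 J1=0 J2=1
add link → L=3 J1=0 J2=1
R@1,2 dof=1 J1 → L=3 J1=1 J2=1
add link → L=4 J1=1 J2=1
add link → L=5 J1=1 J2=1
R@3,0 dof=1 J1 → L=5 J1=2 J2=1
C@4,1 dof=2 J2 → L=5 J1=2 J2=2
P@2,3 dof=1 J1 → L=5 J1=3 J2=2
add link → L=6 J1=3 J2=2
R@1,5 dof=1 J1 → L=6 J1=4 J2=2
P@3,4 dof=1 J1 → L=6 J1=5 J2=2
add link → L=7 J1=5 J2=2
PS@2,6 dof=2 J2 → L=7 J1=5 J2=3
R@4,2 dof=1 J1 → L=7 J1=6 J2=3
PS@4,5 dof=2 J2 → L=7 J1=6 J2=4
C@6,4 dof=2 J2 → L=7 J1=6 J2=5
M=3(L−1)−2J1−J2=3·6−2·6−5=1

M = 1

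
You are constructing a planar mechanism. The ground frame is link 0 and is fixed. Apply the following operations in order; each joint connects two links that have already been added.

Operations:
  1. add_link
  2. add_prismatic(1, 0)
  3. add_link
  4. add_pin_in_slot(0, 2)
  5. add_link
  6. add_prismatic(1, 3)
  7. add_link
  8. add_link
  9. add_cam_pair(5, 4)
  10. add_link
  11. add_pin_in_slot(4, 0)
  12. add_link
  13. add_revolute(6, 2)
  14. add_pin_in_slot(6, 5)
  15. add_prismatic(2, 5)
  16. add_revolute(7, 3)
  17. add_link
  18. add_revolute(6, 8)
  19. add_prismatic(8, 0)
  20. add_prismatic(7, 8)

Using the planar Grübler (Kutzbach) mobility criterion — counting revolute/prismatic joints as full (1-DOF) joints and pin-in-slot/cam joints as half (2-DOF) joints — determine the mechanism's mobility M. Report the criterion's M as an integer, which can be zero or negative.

(L,J1,J2)=(1,0,0); link0 fixed
link1: (2,0,0)
P 1-0 [J1]: (2,1,0)
link2: (3,1,0)
PS 0-2 [J2]: (3,1,1)
link3: (4,1,1)
P 1-3 [J1]: (4,2,1)
link4: (5,2,1)
link5: (6,2,1)
C 5-4 [J2]: (6,2,2)
link6: (7,2,2)
PS 4-0 [J2]: (7,2,3)
link7: (8,2,3)
R 6-2 [J1]: (8,3,3)
PS 6-5 [J2]: (8,3,4)
P 2-5 [J1]: (8,4,4)
R 7-3 [J1]: (8,5,4)
link8: (9,5,4)
R 6-8 [J1]: (9,6,4)
P 8-0 [J1]: (9,7,4)
P 7-8 [J1]: (9,8,4)
Grübler: 3·8 − 2·8 − 4 = 4

M = 4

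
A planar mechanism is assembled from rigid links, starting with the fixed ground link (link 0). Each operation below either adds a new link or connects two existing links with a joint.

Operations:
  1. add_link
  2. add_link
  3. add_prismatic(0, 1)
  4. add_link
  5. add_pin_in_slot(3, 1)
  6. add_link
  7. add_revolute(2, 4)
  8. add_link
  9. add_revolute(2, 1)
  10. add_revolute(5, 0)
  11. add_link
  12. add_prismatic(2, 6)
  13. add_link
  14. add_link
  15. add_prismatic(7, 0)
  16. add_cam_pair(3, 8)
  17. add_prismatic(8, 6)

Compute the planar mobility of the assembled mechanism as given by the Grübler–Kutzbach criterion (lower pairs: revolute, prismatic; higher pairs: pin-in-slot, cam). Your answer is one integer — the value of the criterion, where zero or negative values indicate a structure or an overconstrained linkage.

M = 8

link 0 = ground. State L|J1|J2 = 1|0|0
+link1  2|0|0
+link2  3|0|0
P(0,1) f=1→J1  3|1|0
+link3  4|1|0
PS(3,1) f=2→J2  4|1|1
+link4  5|1|1
R(2,4) f=1→J1  5|2|1
+link5  6|2|1
R(2,1) f=1→J1  6|3|1
R(5,0) f=1→J1  6|4|1
+link6  7|4|1
P(2,6) f=1→J1  7|5|1
+link7  8|5|1
+link8  9|5|1
P(7,0) f=1→J1  9|6|1
C(3,8) f=2→J2  9|6|2
P(8,6) f=1→J1  9|7|2
M = 3(9−1)−2·7−2 = 24−14−2 = 8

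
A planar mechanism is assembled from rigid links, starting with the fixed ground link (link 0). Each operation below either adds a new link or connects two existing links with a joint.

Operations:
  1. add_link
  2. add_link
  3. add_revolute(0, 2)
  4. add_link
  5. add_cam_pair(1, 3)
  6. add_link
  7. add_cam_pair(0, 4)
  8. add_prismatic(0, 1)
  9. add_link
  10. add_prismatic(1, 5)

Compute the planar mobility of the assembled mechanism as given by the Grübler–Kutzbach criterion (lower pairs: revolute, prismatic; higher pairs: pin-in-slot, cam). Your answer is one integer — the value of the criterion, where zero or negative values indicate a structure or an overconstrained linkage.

L=1 J1=0 J2=0
add link → L=2 J1=0 J2=0
add link → L=3 J1=0 J2=0
R@0,2 dof=1 J1 → L=3 J1=1 J2=0
add link → L=4 J1=1 J2=0
C@1,3 dof=2 J2 → L=4 J1=1 J2=1
add link → L=5 J1=1 J2=1
C@0,4 dof=2 J2 → L=5 J1=1 J2=2
P@0,1 dof=1 J1 → L=5 J1=2 J2=2
add link → L=6 J1=2 J2=2
P@1,5 dof=1 J1 → L=6 J1=3 J2=2
M=3(L−1)−2J1−J2=3·5−2·3−2=7

M = 7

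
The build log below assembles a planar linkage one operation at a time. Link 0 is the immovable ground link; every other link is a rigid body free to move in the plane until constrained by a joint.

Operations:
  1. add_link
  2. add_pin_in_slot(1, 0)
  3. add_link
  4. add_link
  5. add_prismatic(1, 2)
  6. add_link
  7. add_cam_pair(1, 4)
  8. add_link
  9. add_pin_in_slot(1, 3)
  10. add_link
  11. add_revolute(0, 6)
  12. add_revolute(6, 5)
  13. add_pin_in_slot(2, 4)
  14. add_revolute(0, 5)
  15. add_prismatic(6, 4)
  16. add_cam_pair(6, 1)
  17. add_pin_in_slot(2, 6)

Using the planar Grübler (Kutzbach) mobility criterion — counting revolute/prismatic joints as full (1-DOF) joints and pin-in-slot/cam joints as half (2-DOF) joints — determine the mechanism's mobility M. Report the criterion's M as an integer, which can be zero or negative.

M = 2

(L,J1,J2)=(1,0,0); link0 fixed
link1: (2,0,0)
PS 1-0 [J2]: (2,0,1)
link2: (3,0,1)
link3: (4,0,1)
P 1-2 [J1]: (4,1,1)
link4: (5,1,1)
C 1-4 [J2]: (5,1,2)
link5: (6,1,2)
PS 1-3 [J2]: (6,1,3)
link6: (7,1,3)
R 0-6 [J1]: (7,2,3)
R 6-5 [J1]: (7,3,3)
PS 2-4 [J2]: (7,3,4)
R 0-5 [J1]: (7,4,4)
P 6-4 [J1]: (7,5,4)
C 6-1 [J2]: (7,5,5)
PS 2-6 [J2]: (7,5,6)
Grübler: 3·6 − 2·5 − 6 = 2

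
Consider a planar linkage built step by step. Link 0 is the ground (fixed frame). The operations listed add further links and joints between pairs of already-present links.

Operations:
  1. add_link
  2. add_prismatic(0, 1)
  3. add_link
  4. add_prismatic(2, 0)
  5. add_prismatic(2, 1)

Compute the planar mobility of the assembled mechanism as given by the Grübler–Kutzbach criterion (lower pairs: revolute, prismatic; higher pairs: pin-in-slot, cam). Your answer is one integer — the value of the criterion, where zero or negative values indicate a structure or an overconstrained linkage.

M = 0

ground; <1,0,0>
#1 <2,0,0>
P:0↔1 J1 <2,1,0>
#2 <3,1,0>
P:2↔0 J1 <3,2,0>
P:2↔1 J1 <3,3,0>
3×2 − 2×3 − 1×0 = 0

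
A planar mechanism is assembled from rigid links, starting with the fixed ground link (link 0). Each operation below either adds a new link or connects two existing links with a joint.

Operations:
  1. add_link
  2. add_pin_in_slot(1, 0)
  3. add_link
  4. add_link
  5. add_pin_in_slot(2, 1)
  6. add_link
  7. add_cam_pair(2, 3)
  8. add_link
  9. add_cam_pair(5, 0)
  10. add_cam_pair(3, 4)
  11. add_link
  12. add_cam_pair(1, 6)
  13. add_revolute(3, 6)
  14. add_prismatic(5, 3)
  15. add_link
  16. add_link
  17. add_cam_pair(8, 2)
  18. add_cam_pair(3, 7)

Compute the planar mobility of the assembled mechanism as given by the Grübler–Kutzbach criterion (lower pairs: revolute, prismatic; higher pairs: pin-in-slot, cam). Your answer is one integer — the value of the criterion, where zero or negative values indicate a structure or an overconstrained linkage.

(L,J1,J2)=(1,0,0); link0 fixed
link1: (2,0,0)
PS 1-0 [J2]: (2,0,1)
link2: (3,0,1)
link3: (4,0,1)
PS 2-1 [J2]: (4,0,2)
link4: (5,0,2)
C 2-3 [J2]: (5,0,3)
link5: (6,0,3)
C 5-0 [J2]: (6,0,4)
C 3-4 [J2]: (6,0,5)
link6: (7,0,5)
C 1-6 [J2]: (7,0,6)
R 3-6 [J1]: (7,1,6)
P 5-3 [J1]: (7,2,6)
link7: (8,2,6)
link8: (9,2,6)
C 8-2 [J2]: (9,2,7)
C 3-7 [J2]: (9,2,8)
Grübler: 3·8 − 2·2 − 8 = 12

M = 12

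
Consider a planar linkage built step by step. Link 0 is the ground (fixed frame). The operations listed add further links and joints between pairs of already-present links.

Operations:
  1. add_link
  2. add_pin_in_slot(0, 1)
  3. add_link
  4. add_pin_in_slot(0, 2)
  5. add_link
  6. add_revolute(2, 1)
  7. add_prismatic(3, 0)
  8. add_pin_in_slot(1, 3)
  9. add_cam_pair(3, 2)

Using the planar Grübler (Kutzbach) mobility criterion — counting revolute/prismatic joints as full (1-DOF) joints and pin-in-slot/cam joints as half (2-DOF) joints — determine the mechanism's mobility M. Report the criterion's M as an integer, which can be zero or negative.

(L,J1,J2)=(1,0,0); link0 fixed
link1: (2,0,0)
PS 0-1 [J2]: (2,0,1)
link2: (3,0,1)
PS 0-2 [J2]: (3,0,2)
link3: (4,0,2)
R 2-1 [J1]: (4,1,2)
P 3-0 [J1]: (4,2,2)
PS 1-3 [J2]: (4,2,3)
C 3-2 [J2]: (4,2,4)
Grübler: 3·3 − 2·2 − 4 = 1

M = 1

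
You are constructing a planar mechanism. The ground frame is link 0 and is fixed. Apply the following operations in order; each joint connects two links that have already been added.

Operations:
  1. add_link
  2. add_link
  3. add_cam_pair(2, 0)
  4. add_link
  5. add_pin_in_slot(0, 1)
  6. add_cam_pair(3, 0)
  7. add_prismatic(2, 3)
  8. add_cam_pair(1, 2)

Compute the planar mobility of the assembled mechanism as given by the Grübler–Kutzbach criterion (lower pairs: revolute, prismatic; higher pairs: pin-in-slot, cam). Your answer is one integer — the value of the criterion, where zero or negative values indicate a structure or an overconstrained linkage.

M = 3

ground; <1,0,0>
#1 <2,0,0>
#2 <3,0,0>
C:2↔0 J2 <3,0,1>
#3 <4,0,1>
PS:0↔1 J2 <4,0,2>
C:3↔0 J2 <4,0,3>
P:2↔3 J1 <4,1,3>
C:1↔2 J2 <4,1,4>
3×3 − 2×1 − 1×4 = 3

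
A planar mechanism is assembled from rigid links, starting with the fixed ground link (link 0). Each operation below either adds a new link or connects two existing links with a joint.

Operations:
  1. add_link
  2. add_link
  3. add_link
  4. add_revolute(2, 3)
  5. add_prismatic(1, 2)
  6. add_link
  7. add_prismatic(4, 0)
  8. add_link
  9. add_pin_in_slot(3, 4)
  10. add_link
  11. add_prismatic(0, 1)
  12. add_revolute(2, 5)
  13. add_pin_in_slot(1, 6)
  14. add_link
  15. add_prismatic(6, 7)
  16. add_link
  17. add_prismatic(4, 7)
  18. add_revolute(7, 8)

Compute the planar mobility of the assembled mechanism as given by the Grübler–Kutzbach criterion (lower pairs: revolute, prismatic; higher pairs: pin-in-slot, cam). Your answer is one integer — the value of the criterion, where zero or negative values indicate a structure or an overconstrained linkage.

L=1 J1=0 J2=0
add link → L=2 J1=0 J2=0
add link → L=3 J1=0 J2=0
add link → L=4 J1=0 J2=0
R@2,3 dof=1 J1 → L=4 J1=1 J2=0
P@1,2 dof=1 J1 → L=4 J1=2 J2=0
add link → L=5 J1=2 J2=0
P@4,0 dof=1 J1 → L=5 J1=3 J2=0
add link → L=6 J1=3 J2=0
PS@3,4 dof=2 J2 → L=6 J1=3 J2=1
add link → L=7 J1=3 J2=1
P@0,1 dof=1 J1 → L=7 J1=4 J2=1
R@2,5 dof=1 J1 → L=7 J1=5 J2=1
PS@1,6 dof=2 J2 → L=7 J1=5 J2=2
add link → L=8 J1=5 J2=2
P@6,7 dof=1 J1 → L=8 J1=6 J2=2
add link → L=9 J1=6 J2=2
P@4,7 dof=1 J1 → L=9 J1=7 J2=2
R@7,8 dof=1 J1 → L=9 J1=8 J2=2
M=3(L−1)−2J1−J2=3·8−2·8−2=6

M = 6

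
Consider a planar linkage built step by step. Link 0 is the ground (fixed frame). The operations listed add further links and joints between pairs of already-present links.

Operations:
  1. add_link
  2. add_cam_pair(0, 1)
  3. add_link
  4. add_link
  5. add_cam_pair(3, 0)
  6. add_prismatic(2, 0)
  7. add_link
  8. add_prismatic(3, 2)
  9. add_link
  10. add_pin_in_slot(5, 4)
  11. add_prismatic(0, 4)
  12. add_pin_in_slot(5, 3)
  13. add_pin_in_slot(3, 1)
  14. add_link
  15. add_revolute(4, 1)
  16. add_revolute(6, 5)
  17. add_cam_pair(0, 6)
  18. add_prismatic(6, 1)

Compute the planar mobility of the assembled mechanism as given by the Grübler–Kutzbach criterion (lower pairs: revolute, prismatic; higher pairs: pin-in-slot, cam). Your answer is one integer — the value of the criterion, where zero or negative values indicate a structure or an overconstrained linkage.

[1;0;0] (link 0 is ground)
L+ [2;0;0]
C(0,1)∈J2 [2;0;1]
L+ [3;0;1]
L+ [4;0;1]
C(3,0)∈J2 [4;0;2]
P(2,0)∈J1 [4;1;2]
L+ [5;1;2]
P(3,2)∈J1 [5;2;2]
L+ [6;2;2]
PS(5,4)∈J2 [6;2;3]
P(0,4)∈J1 [6;3;3]
PS(5,3)∈J2 [6;3;4]
PS(3,1)∈J2 [6;3;5]
L+ [7;3;5]
R(4,1)∈J1 [7;4;5]
R(6,5)∈J1 [7;5;5]
C(0,6)∈J2 [7;5;6]
P(6,1)∈J1 [7;6;6]
mobility = 18 − 12 − 6 = 0

M = 0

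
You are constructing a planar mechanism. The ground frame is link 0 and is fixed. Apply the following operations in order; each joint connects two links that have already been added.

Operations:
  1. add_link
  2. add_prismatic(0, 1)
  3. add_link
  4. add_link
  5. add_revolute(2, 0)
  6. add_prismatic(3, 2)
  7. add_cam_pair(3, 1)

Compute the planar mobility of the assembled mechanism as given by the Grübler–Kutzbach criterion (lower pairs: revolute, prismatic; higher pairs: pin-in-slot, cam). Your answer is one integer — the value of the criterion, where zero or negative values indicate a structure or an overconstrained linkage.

ground; <1,0,0>
#1 <2,0,0>
P:0↔1 J1 <2,1,0>
#2 <3,1,0>
#3 <4,1,0>
R:2↔0 J1 <4,2,0>
P:3↔2 J1 <4,3,0>
C:3↔1 J2 <4,3,1>
3×3 − 2×3 − 1×1 = 2

M = 2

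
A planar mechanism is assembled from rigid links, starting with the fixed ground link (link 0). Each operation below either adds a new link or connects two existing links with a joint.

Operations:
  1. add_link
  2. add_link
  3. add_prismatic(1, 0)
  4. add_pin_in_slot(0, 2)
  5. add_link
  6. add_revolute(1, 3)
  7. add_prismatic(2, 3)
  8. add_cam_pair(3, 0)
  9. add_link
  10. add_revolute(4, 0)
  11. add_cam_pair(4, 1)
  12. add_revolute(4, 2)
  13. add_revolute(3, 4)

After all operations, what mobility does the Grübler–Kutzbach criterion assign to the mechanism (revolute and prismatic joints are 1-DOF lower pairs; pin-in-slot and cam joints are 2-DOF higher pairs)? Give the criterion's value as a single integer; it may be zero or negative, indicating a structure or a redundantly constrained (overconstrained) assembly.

(L,J1,J2)=(1,0,0); link0 fixed
link1: (2,0,0)
link2: (3,0,0)
P 1-0 [J1]: (3,1,0)
PS 0-2 [J2]: (3,1,1)
link3: (4,1,1)
R 1-3 [J1]: (4,2,1)
P 2-3 [J1]: (4,3,1)
C 3-0 [J2]: (4,3,2)
link4: (5,3,2)
R 4-0 [J1]: (5,4,2)
C 4-1 [J2]: (5,4,3)
R 4-2 [J1]: (5,5,3)
R 3-4 [J1]: (5,6,3)
Grübler: 3·4 − 2·6 − 3 = -3

M = -3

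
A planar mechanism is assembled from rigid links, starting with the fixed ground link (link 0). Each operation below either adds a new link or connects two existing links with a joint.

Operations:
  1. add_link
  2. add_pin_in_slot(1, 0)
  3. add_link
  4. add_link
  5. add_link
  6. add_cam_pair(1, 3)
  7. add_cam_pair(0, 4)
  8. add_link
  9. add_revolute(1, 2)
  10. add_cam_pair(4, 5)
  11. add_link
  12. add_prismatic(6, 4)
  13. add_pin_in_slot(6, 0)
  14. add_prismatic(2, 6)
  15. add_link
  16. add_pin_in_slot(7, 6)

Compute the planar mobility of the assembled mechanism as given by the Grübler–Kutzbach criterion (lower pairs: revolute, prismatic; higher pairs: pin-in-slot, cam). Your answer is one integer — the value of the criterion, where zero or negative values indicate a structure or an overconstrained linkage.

L=1 J1=0 J2=0
add link → L=2 J1=0 J2=0
PS@1,0 dof=2 J2 → L=2 J1=0 J2=1
add link → L=3 J1=0 J2=1
add link → L=4 J1=0 J2=1
add link → L=5 J1=0 J2=1
C@1,3 dof=2 J2 → L=5 J1=0 J2=2
C@0,4 dof=2 J2 → L=5 J1=0 J2=3
add link → L=6 J1=0 J2=3
R@1,2 dof=1 J1 → L=6 J1=1 J2=3
C@4,5 dof=2 J2 → L=6 J1=1 J2=4
add link → L=7 J1=1 J2=4
P@6,4 dof=1 J1 → L=7 J1=2 J2=4
PS@6,0 dof=2 J2 → L=7 J1=2 J2=5
P@2,6 dof=1 J1 → L=7 J1=3 J2=5
add link → L=8 J1=3 J2=5
PS@7,6 dof=2 J2 → L=8 J1=3 J2=6
M=3(L−1)−2J1−J2=3·7−2·3−6=9

M = 9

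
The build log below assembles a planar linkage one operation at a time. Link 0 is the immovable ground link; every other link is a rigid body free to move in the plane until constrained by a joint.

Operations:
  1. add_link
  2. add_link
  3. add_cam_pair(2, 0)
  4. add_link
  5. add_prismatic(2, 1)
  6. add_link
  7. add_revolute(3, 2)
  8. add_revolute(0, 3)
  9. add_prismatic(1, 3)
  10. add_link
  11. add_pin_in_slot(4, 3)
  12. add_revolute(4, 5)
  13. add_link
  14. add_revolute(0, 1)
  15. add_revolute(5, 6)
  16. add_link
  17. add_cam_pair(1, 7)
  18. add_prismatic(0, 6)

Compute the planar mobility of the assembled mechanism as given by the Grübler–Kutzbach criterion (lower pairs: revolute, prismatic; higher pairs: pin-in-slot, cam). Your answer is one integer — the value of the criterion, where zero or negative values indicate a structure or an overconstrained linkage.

(L,J1,J2)=(1,0,0); link0 fixed
link1: (2,0,0)
link2: (3,0,0)
C 2-0 [J2]: (3,0,1)
link3: (4,0,1)
P 2-1 [J1]: (4,1,1)
link4: (5,1,1)
R 3-2 [J1]: (5,2,1)
R 0-3 [J1]: (5,3,1)
P 1-3 [J1]: (5,4,1)
link5: (6,4,1)
PS 4-3 [J2]: (6,4,2)
R 4-5 [J1]: (6,5,2)
link6: (7,5,2)
R 0-1 [J1]: (7,6,2)
R 5-6 [J1]: (7,7,2)
link7: (8,7,2)
C 1-7 [J2]: (8,7,3)
P 0-6 [J1]: (8,8,3)
Grübler: 3·7 − 2·8 − 3 = 2

M = 2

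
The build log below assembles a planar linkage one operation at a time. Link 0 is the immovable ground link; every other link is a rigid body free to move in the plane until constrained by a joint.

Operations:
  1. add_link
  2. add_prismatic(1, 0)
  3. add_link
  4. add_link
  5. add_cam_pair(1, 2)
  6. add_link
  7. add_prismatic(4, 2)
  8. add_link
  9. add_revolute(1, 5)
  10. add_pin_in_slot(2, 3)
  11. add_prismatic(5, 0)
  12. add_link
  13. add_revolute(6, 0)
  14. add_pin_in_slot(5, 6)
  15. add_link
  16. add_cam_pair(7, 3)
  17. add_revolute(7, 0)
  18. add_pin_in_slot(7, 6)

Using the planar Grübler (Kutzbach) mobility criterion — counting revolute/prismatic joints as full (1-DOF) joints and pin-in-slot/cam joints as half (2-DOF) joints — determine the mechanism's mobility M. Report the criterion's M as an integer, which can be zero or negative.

M = 4

ground; <1,0,0>
#1 <2,0,0>
P:1↔0 J1 <2,1,0>
#2 <3,1,0>
#3 <4,1,0>
C:1↔2 J2 <4,1,1>
#4 <5,1,1>
P:4↔2 J1 <5,2,1>
#5 <6,2,1>
R:1↔5 J1 <6,3,1>
PS:2↔3 J2 <6,3,2>
P:5↔0 J1 <6,4,2>
#6 <7,4,2>
R:6↔0 J1 <7,5,2>
PS:5↔6 J2 <7,5,3>
#7 <8,5,3>
C:7↔3 J2 <8,5,4>
R:7↔0 J1 <8,6,4>
PS:7↔6 J2 <8,6,5>
3×7 − 2×6 − 1×5 = 4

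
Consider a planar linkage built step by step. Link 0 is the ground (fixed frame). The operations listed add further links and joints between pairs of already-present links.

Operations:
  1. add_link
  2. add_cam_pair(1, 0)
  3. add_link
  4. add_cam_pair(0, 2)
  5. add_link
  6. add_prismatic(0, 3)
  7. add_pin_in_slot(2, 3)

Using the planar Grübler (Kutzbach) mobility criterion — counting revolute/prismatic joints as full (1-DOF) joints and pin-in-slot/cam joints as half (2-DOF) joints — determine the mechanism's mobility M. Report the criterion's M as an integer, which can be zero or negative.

link 0 = ground. State L|J1|J2 = 1|0|0
+link1  2|0|0
C(1,0) f=2→J2  2|0|1
+link2  3|0|1
C(0,2) f=2→J2  3|0|2
+link3  4|0|2
P(0,3) f=1→J1  4|1|2
PS(2,3) f=2→J2  4|1|3
M = 3(4−1)−2·1−3 = 9−2−3 = 4

M = 4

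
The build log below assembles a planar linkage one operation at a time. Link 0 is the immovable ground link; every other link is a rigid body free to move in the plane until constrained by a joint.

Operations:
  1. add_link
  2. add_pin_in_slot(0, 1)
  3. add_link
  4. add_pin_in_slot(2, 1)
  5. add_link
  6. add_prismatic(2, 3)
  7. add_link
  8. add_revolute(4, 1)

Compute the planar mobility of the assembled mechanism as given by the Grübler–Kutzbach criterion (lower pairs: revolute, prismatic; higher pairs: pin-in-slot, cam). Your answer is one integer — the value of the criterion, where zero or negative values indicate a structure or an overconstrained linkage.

M = 6

ground; <1,0,0>
#1 <2,0,0>
PS:0↔1 J2 <2,0,1>
#2 <3,0,1>
PS:2↔1 J2 <3,0,2>
#3 <4,0,2>
P:2↔3 J1 <4,1,2>
#4 <5,1,2>
R:4↔1 J1 <5,2,2>
3×4 − 2×2 − 1×2 = 6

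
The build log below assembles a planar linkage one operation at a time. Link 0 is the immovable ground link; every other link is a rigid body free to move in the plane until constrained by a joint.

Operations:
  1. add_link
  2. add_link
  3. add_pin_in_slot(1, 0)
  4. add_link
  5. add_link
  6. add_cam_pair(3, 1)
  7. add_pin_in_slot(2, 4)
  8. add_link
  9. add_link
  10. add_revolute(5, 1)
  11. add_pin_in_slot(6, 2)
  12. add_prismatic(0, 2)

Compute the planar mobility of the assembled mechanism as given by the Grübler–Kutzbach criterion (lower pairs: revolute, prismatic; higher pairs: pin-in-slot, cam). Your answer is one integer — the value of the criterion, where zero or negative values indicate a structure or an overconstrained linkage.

L=1 J1=0 J2=0
add link → L=2 J1=0 J2=0
add link → L=3 J1=0 J2=0
PS@1,0 dof=2 J2 → L=3 J1=0 J2=1
add link → L=4 J1=0 J2=1
add link → L=5 J1=0 J2=1
C@3,1 dof=2 J2 → L=5 J1=0 J2=2
PS@2,4 dof=2 J2 → L=5 J1=0 J2=3
add link → L=6 J1=0 J2=3
add link → L=7 J1=0 J2=3
R@5,1 dof=1 J1 → L=7 J1=1 J2=3
PS@6,2 dof=2 J2 → L=7 J1=1 J2=4
P@0,2 dof=1 J1 → L=7 J1=2 J2=4
M=3(L−1)−2J1−J2=3·6−2·2−4=10

M = 10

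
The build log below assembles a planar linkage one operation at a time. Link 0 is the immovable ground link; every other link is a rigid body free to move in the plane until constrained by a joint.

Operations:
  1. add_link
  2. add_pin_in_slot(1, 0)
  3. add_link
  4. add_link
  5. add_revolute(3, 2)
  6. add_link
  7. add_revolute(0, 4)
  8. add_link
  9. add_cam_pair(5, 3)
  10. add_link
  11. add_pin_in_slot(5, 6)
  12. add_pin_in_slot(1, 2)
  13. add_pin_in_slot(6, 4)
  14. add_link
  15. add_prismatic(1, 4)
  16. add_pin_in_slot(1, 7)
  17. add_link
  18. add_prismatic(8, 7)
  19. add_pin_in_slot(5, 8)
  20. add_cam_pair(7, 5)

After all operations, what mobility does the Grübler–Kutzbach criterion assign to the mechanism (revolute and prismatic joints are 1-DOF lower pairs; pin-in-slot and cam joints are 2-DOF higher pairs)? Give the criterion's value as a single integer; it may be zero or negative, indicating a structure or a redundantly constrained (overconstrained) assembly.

L=1 J1=0 J2=0
add link → L=2 J1=0 J2=0
PS@1,0 dof=2 J2 → L=2 J1=0 J2=1
add link → L=3 J1=0 J2=1
add link → L=4 J1=0 J2=1
R@3,2 dof=1 J1 → L=4 J1=1 J2=1
add link → L=5 J1=1 J2=1
R@0,4 dof=1 J1 → L=5 J1=2 J2=1
add link → L=6 J1=2 J2=1
C@5,3 dof=2 J2 → L=6 J1=2 J2=2
add link → L=7 J1=2 J2=2
PS@5,6 dof=2 J2 → L=7 J1=2 J2=3
PS@1,2 dof=2 J2 → L=7 J1=2 J2=4
PS@6,4 dof=2 J2 → L=7 J1=2 J2=5
add link → L=8 J1=2 J2=5
P@1,4 dof=1 J1 → L=8 J1=3 J2=5
PS@1,7 dof=2 J2 → L=8 J1=3 J2=6
add link → L=9 J1=3 J2=6
P@8,7 dof=1 J1 → L=9 J1=4 J2=6
PS@5,8 dof=2 J2 → L=9 J1=4 J2=7
C@7,5 dof=2 J2 → L=9 J1=4 J2=8
M=3(L−1)−2J1−J2=3·8−2·4−8=8

M = 8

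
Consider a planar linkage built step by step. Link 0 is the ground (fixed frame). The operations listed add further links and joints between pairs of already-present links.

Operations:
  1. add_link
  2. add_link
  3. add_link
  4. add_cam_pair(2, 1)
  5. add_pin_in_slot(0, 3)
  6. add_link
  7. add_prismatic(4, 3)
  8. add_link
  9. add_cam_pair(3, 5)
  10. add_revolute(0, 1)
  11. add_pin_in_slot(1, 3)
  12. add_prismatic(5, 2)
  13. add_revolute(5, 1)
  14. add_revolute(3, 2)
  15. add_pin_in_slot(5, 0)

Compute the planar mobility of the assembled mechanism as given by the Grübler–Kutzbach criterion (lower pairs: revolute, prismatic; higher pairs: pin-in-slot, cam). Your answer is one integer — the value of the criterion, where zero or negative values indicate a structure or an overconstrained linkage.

(L,J1,J2)=(1,0,0); link0 fixed
link1: (2,0,0)
link2: (3,0,0)
link3: (4,0,0)
C 2-1 [J2]: (4,0,1)
PS 0-3 [J2]: (4,0,2)
link4: (5,0,2)
P 4-3 [J1]: (5,1,2)
link5: (6,1,2)
C 3-5 [J2]: (6,1,3)
R 0-1 [J1]: (6,2,3)
PS 1-3 [J2]: (6,2,4)
P 5-2 [J1]: (6,3,4)
R 5-1 [J1]: (6,4,4)
R 3-2 [J1]: (6,5,4)
PS 5-0 [J2]: (6,5,5)
Grübler: 3·5 − 2·5 − 5 = 0

M = 0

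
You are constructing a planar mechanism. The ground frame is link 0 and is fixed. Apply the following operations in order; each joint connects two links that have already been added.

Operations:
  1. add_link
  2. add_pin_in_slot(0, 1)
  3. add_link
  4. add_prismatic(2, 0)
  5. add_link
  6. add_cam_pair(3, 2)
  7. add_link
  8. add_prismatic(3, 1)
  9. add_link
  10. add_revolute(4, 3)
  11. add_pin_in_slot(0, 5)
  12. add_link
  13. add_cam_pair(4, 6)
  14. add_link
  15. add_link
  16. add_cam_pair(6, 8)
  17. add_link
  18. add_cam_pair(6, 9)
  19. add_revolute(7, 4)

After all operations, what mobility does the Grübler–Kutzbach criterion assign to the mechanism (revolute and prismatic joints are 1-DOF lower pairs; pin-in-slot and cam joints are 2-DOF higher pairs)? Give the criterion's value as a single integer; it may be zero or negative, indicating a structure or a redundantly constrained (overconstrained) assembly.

(L,J1,J2)=(1,0,0); link0 fixed
link1: (2,0,0)
PS 0-1 [J2]: (2,0,1)
link2: (3,0,1)
P 2-0 [J1]: (3,1,1)
link3: (4,1,1)
C 3-2 [J2]: (4,1,2)
link4: (5,1,2)
P 3-1 [J1]: (5,2,2)
link5: (6,2,2)
R 4-3 [J1]: (6,3,2)
PS 0-5 [J2]: (6,3,3)
link6: (7,3,3)
C 4-6 [J2]: (7,3,4)
link7: (8,3,4)
link8: (9,3,4)
C 6-8 [J2]: (9,3,5)
link9: (10,3,5)
C 6-9 [J2]: (10,3,6)
R 7-4 [J1]: (10,4,6)
Grübler: 3·9 − 2·4 − 6 = 13

M = 13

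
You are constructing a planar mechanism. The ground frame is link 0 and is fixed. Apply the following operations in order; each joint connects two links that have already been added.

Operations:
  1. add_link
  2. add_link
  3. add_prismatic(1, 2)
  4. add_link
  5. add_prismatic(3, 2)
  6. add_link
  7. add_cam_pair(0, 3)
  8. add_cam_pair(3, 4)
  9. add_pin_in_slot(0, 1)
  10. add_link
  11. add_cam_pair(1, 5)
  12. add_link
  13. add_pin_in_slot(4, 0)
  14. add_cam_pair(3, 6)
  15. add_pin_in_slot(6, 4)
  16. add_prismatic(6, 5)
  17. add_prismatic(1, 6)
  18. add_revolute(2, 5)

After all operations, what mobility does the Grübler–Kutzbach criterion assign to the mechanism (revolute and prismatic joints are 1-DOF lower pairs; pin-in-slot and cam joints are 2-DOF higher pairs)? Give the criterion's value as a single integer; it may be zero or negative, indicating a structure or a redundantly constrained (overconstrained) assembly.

ground; <1,0,0>
#1 <2,0,0>
#2 <3,0,0>
P:1↔2 J1 <3,1,0>
#3 <4,1,0>
P:3↔2 J1 <4,2,0>
#4 <5,2,0>
C:0↔3 J2 <5,2,1>
C:3↔4 J2 <5,2,2>
PS:0↔1 J2 <5,2,3>
#5 <6,2,3>
C:1↔5 J2 <6,2,4>
#6 <7,2,4>
PS:4↔0 J2 <7,2,5>
C:3↔6 J2 <7,2,6>
PS:6↔4 J2 <7,2,7>
P:6↔5 J1 <7,3,7>
P:1↔6 J1 <7,4,7>
R:2↔5 J1 <7,5,7>
3×6 − 2×5 − 1×7 = 1

M = 1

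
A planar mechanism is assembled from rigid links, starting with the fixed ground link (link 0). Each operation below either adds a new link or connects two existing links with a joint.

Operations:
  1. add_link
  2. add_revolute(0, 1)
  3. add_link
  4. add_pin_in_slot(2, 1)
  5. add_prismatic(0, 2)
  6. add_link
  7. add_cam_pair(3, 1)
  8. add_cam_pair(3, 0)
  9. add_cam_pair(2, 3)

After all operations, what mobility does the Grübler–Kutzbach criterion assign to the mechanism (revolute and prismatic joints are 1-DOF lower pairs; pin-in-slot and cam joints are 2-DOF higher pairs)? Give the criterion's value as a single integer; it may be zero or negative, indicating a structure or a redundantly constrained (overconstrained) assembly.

ground; <1,0,0>
#1 <2,0,0>
R:0↔1 J1 <2,1,0>
#2 <3,1,0>
PS:2↔1 J2 <3,1,1>
P:0↔2 J1 <3,2,1>
#3 <4,2,1>
C:3↔1 J2 <4,2,2>
C:3↔0 J2 <4,2,3>
C:2↔3 J2 <4,2,4>
3×3 − 2×2 − 1×4 = 1

M = 1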